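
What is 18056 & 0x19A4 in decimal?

128

18056 = 100011010001000
0x19A4 = 001100110100100
AND → 000000010000000 = 128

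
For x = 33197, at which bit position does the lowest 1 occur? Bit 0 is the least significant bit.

33197 = 1000000110101101
Trailing zeros: 0, so the lowest set bit is bit 0 (value 1).

0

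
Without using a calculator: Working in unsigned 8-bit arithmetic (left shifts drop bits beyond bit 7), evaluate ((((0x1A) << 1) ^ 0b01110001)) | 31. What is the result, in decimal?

0x1A = 00011010
→ << 1 (mod 2^8) → 00110100 = 52
0b01110001 = 01110001
→ ^ → 01000101 = 69
31 = 00011111
→ | → 01011111 = 95

95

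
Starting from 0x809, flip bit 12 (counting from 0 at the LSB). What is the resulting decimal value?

x = 00100000001001
bit 12 is currently 0; toggle it via x ^ (1 << 12) = x ^ 4096
→ 01100000001001 = 6153

6153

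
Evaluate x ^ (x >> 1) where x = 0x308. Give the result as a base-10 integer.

652

x = 1100001000 = 776
x>>1 = 0110000100
XOR  = 1010001100 = 652
(x ^ (x >> 1) gives the standard binary-reflected Gray code of x.)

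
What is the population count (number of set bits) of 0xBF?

7

0xBF = 10111111
Count the 1s: 1 + 1 + 1 + 1 + 1 + 1 + 1 = 7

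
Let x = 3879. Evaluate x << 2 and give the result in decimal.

15516

3879 = 00111100100111
shift left by 2 → 11110010011100 = 15516
(equivalently, 3879 × 2^2 = 3879 × 4)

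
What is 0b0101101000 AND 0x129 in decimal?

296

a = 101101000
0x129 = 100101001
AND → 100101000 = 296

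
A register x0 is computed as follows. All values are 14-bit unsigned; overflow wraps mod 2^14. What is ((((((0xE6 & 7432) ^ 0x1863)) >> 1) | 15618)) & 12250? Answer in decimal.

0xE6 = 00000011100110
7432 = 01110100001000
→ & → 00000000000000 = 0
0x1863 = 01100001100011
→ ^ → 01100001100011 = 6243
→ >> 1 → 00110000110001 = 3121
15618 = 11110100000010
→ | → 11110100110011 = 15667
12250 = 10111111011010
→ & → 10110100010010 = 11538

11538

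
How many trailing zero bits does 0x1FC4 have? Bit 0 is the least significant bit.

0x1FC4 = 1111111000100
Trailing zeros: 2, so the lowest set bit is bit 2 (value 4).

2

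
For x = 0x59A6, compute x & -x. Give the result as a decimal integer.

2

x = 101100110100110 = 22950
-x (two's complement) = …010011001011010
AND   = 000000000000010 = 2
(x & -x isolates the lowest set bit of x.)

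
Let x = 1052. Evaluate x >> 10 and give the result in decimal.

1052 = 10000011100
shift right by 10 → 00000000001 = 1
(equivalently, floor(1052 / 1024))

1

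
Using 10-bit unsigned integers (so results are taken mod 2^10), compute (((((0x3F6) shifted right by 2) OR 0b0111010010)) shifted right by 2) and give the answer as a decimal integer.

0x3F6 = 1111110110
→ shifted right by 2 → 0011111101 = 253
0b0111010010 = 0111010010
→ OR → 0111111111 = 511
→ shifted right by 2 → 0001111111 = 127

127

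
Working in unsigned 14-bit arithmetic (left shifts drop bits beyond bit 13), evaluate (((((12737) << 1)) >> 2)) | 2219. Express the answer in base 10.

12737 = 11000111000001
→ << 1 (mod 2^14) → 10001110000010 = 9090
→ >> 2 → 00100011100000 = 2272
2219 = 00100010101011
→ | → 00100011101011 = 2283

2283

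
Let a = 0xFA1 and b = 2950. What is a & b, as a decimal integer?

2944

0xFA1 = 111110100001
2950 = 101110000110
AND → 101110000000 = 2944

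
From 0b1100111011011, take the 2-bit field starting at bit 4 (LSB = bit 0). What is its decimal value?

v = 1100111011011
Shift right by 4: 110011101
Mask low 2 bits: 01 = 1

1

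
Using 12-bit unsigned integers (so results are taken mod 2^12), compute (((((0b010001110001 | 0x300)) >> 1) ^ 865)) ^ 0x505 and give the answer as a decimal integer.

0b010001110001 = 010001110001
0x300 = 001100000000
→ | → 011101110001 = 1905
→ >> 1 → 001110111000 = 952
865 = 001101100001
→ ^ → 000011011001 = 217
0x505 = 010100000101
→ ^ → 010111011100 = 1500

1500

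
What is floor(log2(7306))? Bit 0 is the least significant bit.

12

7306 = 1110010001010
The topmost 1 is at position 12 (since 2^12 = 4096 ≤ 7306 < 8192).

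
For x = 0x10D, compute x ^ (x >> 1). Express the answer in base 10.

395

x = 100001101 = 269
x>>1 = 010000110
XOR  = 110001011 = 395
(x ^ (x >> 1) gives the standard binary-reflected Gray code of x.)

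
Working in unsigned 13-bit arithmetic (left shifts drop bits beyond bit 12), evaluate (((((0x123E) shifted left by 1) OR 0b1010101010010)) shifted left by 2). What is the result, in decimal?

5624

0x123E = 1001000111110
→ shifted left by 1 (mod 2^13) → 0010001111100 = 1148
0b1010101010010 = 1010101010010
→ OR → 1010101111110 = 5502
→ shifted left by 2 (mod 2^13) → 1010111111000 = 5624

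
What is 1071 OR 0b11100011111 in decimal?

1071 = 10000101111
b = 11100011111
 OR → 11100111111 = 1855

1855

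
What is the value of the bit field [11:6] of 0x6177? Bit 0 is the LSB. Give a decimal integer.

v = 110000101110111
Shift right by 6: 110000101
Mask low 6 bits: 000101 = 5

5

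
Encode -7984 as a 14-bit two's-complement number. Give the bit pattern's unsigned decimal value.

7984 in 14 bits: 01111100110000
Invert: 10000011001111
Add 1:  10000011010000 = 8400
(Check: 2^14 - 7984 = 16384 - 7984 = 8400.)

8400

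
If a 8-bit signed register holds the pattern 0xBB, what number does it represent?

pattern = 10111011 (MSB is 1 ⇒ negative)
Invert: 01000100, add 1 → 01000101 = 69, so the value is -69.
(Equivalently: 187 - 2^8 = 187 - 256 = -69.)

-69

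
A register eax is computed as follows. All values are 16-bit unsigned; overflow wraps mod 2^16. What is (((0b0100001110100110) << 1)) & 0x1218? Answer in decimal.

0b0100001110100110 = 0100001110100110
→ << 1 (mod 2^16) → 1000011101001100 = 34636
0x1218 = 0001001000011000
→ & → 0000001000001000 = 520

520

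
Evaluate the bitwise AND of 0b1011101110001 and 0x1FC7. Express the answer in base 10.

5953

a = 1011101110001
0x1FC7 = 1111111000111
AND → 1011101000001 = 5953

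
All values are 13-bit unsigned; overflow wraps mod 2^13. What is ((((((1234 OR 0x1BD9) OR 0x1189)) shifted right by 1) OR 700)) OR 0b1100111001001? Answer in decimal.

8189

1234 = 0010011010010
0x1BD9 = 1101111011001
→ OR → 1111111011011 = 8155
0x1189 = 1000110001001
→ OR → 1111111011011 = 8155
→ shifted right by 1 → 0111111101101 = 4077
700 = 0001010111100
→ OR → 0111111111101 = 4093
0b1100111001001 = 1100111001001
→ OR → 1111111111101 = 8189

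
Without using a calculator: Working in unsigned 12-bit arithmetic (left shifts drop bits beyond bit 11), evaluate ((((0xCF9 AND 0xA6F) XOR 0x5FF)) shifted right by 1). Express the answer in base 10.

1739

0xCF9 = 110011111001
0xA6F = 101001101111
→ AND → 100001101001 = 2153
0x5FF = 010111111111
→ XOR → 110110010110 = 3478
→ shifted right by 1 → 011011001011 = 1739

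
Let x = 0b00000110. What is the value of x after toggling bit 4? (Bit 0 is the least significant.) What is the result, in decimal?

x = 00000110
bit 4 is currently 0; toggle it via x ^ (1 << 4) = x ^ 16
→ 00010110 = 22

22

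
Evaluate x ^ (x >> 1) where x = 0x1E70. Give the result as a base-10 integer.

x = 1111001110000 = 7792
x>>1 = 0111100111000
XOR  = 1000101001000 = 4424
(x ^ (x >> 1) gives the standard binary-reflected Gray code of x.)

4424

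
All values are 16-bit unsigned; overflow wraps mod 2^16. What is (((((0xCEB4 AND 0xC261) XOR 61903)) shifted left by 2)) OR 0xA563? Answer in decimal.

61439

0xCEB4 = 1100111010110100
0xC261 = 1100001001100001
→ AND → 1100001000100000 = 49696
61903 = 1111000111001111
→ XOR → 0011001111101111 = 13295
→ shifted left by 2 (mod 2^16) → 1100111110111100 = 53180
0xA563 = 1010010101100011
→ OR → 1110111111111111 = 61439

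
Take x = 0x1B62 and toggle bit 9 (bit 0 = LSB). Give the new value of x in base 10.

6498

x = 1101101100010
bit 9 is currently 1; toggle it via x ^ (1 << 9) = x ^ 512
→ 1100101100010 = 6498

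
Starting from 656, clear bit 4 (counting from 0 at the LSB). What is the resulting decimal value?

640

x = 1010010000
bit 4 is currently 1; clear it via x & ~(1 << 4) = x & ~16
→ 1010000000 = 640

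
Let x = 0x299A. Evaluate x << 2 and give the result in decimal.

42600

0x299A = 0010100110011010
shift left by 2 → 1010011001101000 = 42600
(equivalently, 10650 × 2^2 = 10650 × 4)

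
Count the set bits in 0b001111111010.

n = 1111111010
Count the 1s: 1 + 1 + 1 + 1 + 1 + 1 + 1 + 1 = 8

8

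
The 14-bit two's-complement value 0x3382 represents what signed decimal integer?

pattern = 11001110000010 (MSB is 1 ⇒ negative)
Invert: 00110001111101, add 1 → 00110001111110 = 3198, so the value is -3198.
(Equivalently: 13186 - 2^14 = 13186 - 16384 = -3198.)

-3198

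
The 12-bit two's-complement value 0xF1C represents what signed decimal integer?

-228

pattern = 111100011100 (MSB is 1 ⇒ negative)
Invert: 000011100011, add 1 → 000011100100 = 228, so the value is -228.
(Equivalently: 3868 - 2^12 = 3868 - 4096 = -228.)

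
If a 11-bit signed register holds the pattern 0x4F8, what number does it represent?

-776

pattern = 10011111000 (MSB is 1 ⇒ negative)
Invert: 01100000111, add 1 → 01100001000 = 776, so the value is -776.
(Equivalently: 1272 - 2^11 = 1272 - 2048 = -776.)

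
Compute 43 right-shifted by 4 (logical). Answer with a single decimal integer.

43 = 101011
shift right by 4 → 000010 = 2
(equivalently, floor(43 / 16))

2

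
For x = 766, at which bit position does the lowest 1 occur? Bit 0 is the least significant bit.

766 = 1011111110
Trailing zeros: 1, so the lowest set bit is bit 1 (value 2).

1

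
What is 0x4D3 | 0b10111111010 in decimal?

1531

0x4D3 = 10011010011
b = 10111111010
 OR → 10111111011 = 1531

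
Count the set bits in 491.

491 = 111101011
Count the 1s: 1 + 1 + 1 + 1 + 1 + 1 + 1 = 7

7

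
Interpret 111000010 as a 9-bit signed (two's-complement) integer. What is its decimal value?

pattern = 111000010 (MSB is 1 ⇒ negative)
Invert: 000111101, add 1 → 000111110 = 62, so the value is -62.
(Equivalently: 450 - 2^9 = 450 - 512 = -62.)

-62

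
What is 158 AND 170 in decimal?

138

158 = 10011110
170 = 10101010
AND → 10001010 = 138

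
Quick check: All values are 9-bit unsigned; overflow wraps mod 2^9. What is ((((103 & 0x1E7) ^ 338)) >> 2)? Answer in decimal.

77

103 = 001100111
0x1E7 = 111100111
→ & → 001100111 = 103
338 = 101010010
→ ^ → 100110101 = 309
→ >> 2 → 001001101 = 77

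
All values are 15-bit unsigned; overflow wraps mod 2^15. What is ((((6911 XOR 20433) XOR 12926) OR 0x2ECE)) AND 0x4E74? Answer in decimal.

6911 = 001101011111111
20433 = 100111111010001
→ XOR → 101010100101110 = 21806
12926 = 011001001111110
→ XOR → 110011101010000 = 26448
0x2ECE = 010111011001110
→ OR → 110111111011110 = 28638
0x4E74 = 100111001110100
→ AND → 100111001010100 = 20052

20052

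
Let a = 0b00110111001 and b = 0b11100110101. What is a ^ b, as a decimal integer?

1676

a = 00110111001
b = 11100110101
XOR → 11010001100 = 1676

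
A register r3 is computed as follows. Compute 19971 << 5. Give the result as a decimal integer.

19971 = 00000100111000000011
shift left by 5 → 10011100000001100000 = 639072
(equivalently, 19971 × 2^5 = 19971 × 32)

639072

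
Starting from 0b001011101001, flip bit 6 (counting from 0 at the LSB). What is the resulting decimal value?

x = 001011101001
bit 6 is currently 1; toggle it via x ^ (1 << 6) = x ^ 64
→ 001010101001 = 681

681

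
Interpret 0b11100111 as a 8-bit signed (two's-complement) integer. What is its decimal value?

pattern = 11100111 (MSB is 1 ⇒ negative)
Invert: 00011000, add 1 → 00011001 = 25, so the value is -25.
(Equivalently: 231 - 2^8 = 231 - 256 = -25.)

-25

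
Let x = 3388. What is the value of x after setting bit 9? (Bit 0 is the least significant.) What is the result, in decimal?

3900

x = 0110100111100
bit 9 is currently 0; set it via x | (1 << 9) = x | 512
→ 0111100111100 = 3900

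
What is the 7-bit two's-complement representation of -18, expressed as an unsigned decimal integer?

110

18 in 7 bits: 0010010
Invert: 1101101
Add 1:  1101110 = 110
(Check: 2^7 - 18 = 128 - 18 = 110.)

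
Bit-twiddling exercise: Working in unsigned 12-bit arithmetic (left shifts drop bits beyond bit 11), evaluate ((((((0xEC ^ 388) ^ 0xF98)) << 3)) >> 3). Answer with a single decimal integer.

0xEC = 000011101100
388 = 000110000100
→ ^ → 000101101000 = 360
0xF98 = 111110011000
→ ^ → 111011110000 = 3824
→ << 3 (mod 2^12) → 011110000000 = 1920
→ >> 3 → 000011110000 = 240

240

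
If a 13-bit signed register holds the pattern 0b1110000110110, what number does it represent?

pattern = 1110000110110 (MSB is 1 ⇒ negative)
Invert: 0001111001001, add 1 → 0001111001010 = 970, so the value is -970.
(Equivalently: 7222 - 2^13 = 7222 - 8192 = -970.)

-970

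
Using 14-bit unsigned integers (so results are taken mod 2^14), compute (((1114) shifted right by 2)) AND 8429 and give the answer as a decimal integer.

1114 = 00010001011010
→ shifted right by 2 → 00000100010110 = 278
8429 = 10000011101101
→ AND → 00000000000100 = 4

4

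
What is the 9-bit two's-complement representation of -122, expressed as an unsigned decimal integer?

390

122 in 9 bits: 001111010
Invert: 110000101
Add 1:  110000110 = 390
(Check: 2^9 - 122 = 512 - 122 = 390.)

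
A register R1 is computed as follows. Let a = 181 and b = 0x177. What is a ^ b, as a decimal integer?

181 = 010110101
0x177 = 101110111
XOR → 111000010 = 450

450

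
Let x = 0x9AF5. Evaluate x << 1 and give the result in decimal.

79338

0x9AF5 = 01001101011110101
shift left by 1 → 10011010111101010 = 79338
(equivalently, 39669 × 2^1 = 39669 × 2)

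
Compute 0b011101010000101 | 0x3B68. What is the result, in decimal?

a = 11101010000101
0x3B68 = 11101101101000
 OR → 11101111101101 = 15341

15341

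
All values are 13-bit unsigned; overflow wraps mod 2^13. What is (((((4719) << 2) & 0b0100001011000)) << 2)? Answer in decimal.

96

4719 = 1001001101111
→ << 2 (mod 2^13) → 0100110111100 = 2492
0b0100001011000 = 0100001011000
→ & → 0100000011000 = 2072
→ << 2 (mod 2^13) → 0000001100000 = 96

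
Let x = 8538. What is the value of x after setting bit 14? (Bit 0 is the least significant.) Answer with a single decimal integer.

x = 010000101011010
bit 14 is currently 0; set it via x | (1 << 14) = x | 16384
→ 110000101011010 = 24922

24922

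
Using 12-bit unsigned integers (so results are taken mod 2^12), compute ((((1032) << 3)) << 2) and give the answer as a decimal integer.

1032 = 010000001000
→ << 3 (mod 2^12) → 000001000000 = 64
→ << 2 (mod 2^12) → 000100000000 = 256

256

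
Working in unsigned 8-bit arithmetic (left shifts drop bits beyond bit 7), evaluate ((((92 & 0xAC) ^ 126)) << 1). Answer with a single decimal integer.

92 = 01011100
0xAC = 10101100
→ & → 00001100 = 12
126 = 01111110
→ ^ → 01110010 = 114
→ << 1 (mod 2^8) → 11100100 = 228

228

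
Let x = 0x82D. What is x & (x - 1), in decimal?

2092

x = 100000101101 = 2093
x - 1 = 100000101100
AND   = 100000101100 = 2092
(x & (x - 1) clears the lowest set bit of x.)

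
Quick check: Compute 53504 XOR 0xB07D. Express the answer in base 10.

24957

53504 = 1101000100000000
0xB07D = 1011000001111101
XOR → 0110000101111101 = 24957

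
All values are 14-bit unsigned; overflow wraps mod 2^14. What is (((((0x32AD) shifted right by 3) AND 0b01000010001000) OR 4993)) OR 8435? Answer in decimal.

0x32AD = 11001010101101
→ shifted right by 3 → 00011001010101 = 1621
0b01000010001000 = 01000010001000
→ AND → 00000000000000 = 0
4993 = 01001110000001
→ OR → 01001110000001 = 4993
8435 = 10000011110011
→ OR → 11001111110011 = 13299

13299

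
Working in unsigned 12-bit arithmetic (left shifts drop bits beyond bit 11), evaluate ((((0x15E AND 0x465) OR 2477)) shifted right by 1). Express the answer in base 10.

0x15E = 000101011110
0x465 = 010001100101
→ AND → 000001000100 = 68
2477 = 100110101101
→ OR → 100111101101 = 2541
→ shifted right by 1 → 010011110110 = 1270

1270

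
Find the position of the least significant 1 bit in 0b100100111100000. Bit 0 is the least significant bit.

5

0b100100111100000 = 100100111100000
Trailing zeros: 5, so the lowest set bit is bit 5 (value 32).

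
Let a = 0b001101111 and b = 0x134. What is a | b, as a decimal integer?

a = 001101111
0x134 = 100110100
 OR → 101111111 = 383

383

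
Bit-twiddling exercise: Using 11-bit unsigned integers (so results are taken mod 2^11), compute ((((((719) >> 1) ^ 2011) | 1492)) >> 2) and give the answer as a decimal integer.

511

719 = 01011001111
→ >> 1 → 00101100111 = 359
2011 = 11111011011
→ ^ → 11010111100 = 1724
1492 = 10111010100
→ | → 11111111100 = 2044
→ >> 2 → 00111111111 = 511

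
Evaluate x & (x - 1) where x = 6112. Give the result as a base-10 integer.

6080

x = 1011111100000 = 6112
x - 1 = 1011111011111
AND   = 1011111000000 = 6080
(x & (x - 1) clears the lowest set bit of x.)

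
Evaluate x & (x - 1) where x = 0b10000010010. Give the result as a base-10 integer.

x = 10000010010 = 1042
x - 1 = 10000010001
AND   = 10000010000 = 1040
(x & (x - 1) clears the lowest set bit of x.)

1040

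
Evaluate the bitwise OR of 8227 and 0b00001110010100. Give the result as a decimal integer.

8227 = 10000000100011
b = 00001110010100
 OR → 10001110110111 = 9143

9143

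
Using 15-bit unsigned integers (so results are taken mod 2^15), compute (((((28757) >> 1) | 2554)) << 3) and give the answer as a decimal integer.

28757 = 111000001010101
→ >> 1 → 011100000101010 = 14378
2554 = 000100111111010
→ | → 011100111111010 = 14842
→ << 3 (mod 2^15) → 100111111010000 = 20432

20432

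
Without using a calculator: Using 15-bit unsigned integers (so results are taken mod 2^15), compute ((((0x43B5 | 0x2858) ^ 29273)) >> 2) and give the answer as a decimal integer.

0x43B5 = 100001110110101
0x2858 = 010100001011000
→ | → 110101111111101 = 27645
29273 = 111001001011001
→ ^ → 001100110100100 = 6564
→ >> 2 → 000011001101001 = 1641

1641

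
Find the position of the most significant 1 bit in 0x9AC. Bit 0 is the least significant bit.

11

0x9AC = 100110101100
The topmost 1 is at position 11 (since 2^11 = 2048 ≤ 2476 < 4096).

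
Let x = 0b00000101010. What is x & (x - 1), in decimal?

x = 101010 = 42
x - 1 = 101001
AND   = 101000 = 40
(x & (x - 1) clears the lowest set bit of x.)

40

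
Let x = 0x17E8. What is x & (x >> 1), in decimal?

992

x = 1011111101000 = 6120
x>>1 = 0101111110100
AND  = 0001111100000 = 992
(x & (x >> 1) has a 1 wherever x has two consecutive 1 bits.)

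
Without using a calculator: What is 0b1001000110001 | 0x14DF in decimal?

a = 1001000110001
0x14DF = 1010011011111
 OR → 1011011111111 = 5887

5887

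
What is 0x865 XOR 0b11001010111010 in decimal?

15071

0x865 = 00100001100101
b = 11001010111010
XOR → 11101011011111 = 15071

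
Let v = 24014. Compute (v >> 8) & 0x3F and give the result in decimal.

29

v = 101110111001110
Shift right by 8: 1011101
Mask low 6 bits: 011101 = 29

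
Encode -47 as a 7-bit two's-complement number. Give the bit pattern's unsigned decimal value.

81

47 in 7 bits: 0101111
Invert: 1010000
Add 1:  1010001 = 81
(Check: 2^7 - 47 = 128 - 47 = 81.)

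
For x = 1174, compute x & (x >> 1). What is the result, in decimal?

x = 10010010110 = 1174
x>>1 = 01001001011
AND  = 00000000010 = 2
(x & (x >> 1) has a 1 wherever x has two consecutive 1 bits.)

2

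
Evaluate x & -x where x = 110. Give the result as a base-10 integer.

x = 1101110 = 110
-x (two's complement) = …0010010
AND   = 0000010 = 2
(x & -x isolates the lowest set bit of x.)

2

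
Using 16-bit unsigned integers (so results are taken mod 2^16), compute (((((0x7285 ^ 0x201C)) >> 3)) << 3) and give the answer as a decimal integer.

21144

0x7285 = 0111001010000101
0x201C = 0010000000011100
→ ^ → 0101001010011001 = 21145
→ >> 3 → 0000101001010011 = 2643
→ << 3 (mod 2^16) → 0101001010011000 = 21144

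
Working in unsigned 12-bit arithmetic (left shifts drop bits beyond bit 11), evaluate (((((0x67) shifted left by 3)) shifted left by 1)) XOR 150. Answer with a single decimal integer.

1766

0x67 = 000001100111
→ shifted left by 3 (mod 2^12) → 001100111000 = 824
→ shifted left by 1 (mod 2^12) → 011001110000 = 1648
150 = 000010010110
→ XOR → 011011100110 = 1766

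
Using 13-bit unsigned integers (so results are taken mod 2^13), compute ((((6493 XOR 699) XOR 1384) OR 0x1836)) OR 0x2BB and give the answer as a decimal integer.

7871

6493 = 1100101011101
699 = 0001010111011
→ XOR → 1101111100110 = 7142
1384 = 0010101101000
→ XOR → 1111010001110 = 7822
0x1836 = 1100000110110
→ OR → 1111010111110 = 7870
0x2BB = 0001010111011
→ OR → 1111010111111 = 7871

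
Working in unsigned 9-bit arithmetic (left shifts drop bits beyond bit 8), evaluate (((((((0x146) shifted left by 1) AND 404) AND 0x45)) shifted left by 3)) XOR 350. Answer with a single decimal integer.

0x146 = 101000110
→ shifted left by 1 (mod 2^9) → 010001100 = 140
404 = 110010100
→ AND → 010000100 = 132
0x45 = 001000101
→ AND → 000000100 = 4
→ shifted left by 3 (mod 2^9) → 000100000 = 32
350 = 101011110
→ XOR → 101111110 = 382

382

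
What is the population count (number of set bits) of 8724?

4

8724 = 10001000010100
Count the 1s: 1 + 1 + 1 + 1 = 4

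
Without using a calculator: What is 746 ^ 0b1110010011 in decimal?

746 = 1011101010
b = 1110010011
XOR → 0101111001 = 377

377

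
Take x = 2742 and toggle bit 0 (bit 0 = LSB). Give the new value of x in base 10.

x = 101010110110
bit 0 is currently 0; toggle it via x ^ (1 << 0) = x ^ 1
→ 101010110111 = 2743

2743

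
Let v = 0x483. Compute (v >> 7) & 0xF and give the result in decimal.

9

v = 10010000011
Shift right by 7: 1001
Mask low 4 bits: 1001 = 9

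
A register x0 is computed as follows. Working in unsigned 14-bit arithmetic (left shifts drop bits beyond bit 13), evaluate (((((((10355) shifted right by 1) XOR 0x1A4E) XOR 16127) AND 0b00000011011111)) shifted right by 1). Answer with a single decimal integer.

10355 = 10100001110011
→ shifted right by 1 → 01010000111001 = 5177
0x1A4E = 01101001001110
→ XOR → 00111001110111 = 3703
16127 = 11111011111111
→ XOR → 11000010001000 = 12424
0b00000011011111 = 00000011011111
→ AND → 00000010001000 = 136
→ shifted right by 1 → 00000001000100 = 68

68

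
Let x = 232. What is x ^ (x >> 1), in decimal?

x = 11101000 = 232
x>>1 = 01110100
XOR  = 10011100 = 156
(x ^ (x >> 1) gives the standard binary-reflected Gray code of x.)

156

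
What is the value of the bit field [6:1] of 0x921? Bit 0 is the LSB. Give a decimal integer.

v = 00100100100001
Shift right by 1: 0010010010000
Mask low 6 bits: 010000 = 16

16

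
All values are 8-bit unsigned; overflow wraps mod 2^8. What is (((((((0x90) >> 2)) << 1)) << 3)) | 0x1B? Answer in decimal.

91

0x90 = 10010000
→ >> 2 → 00100100 = 36
→ << 1 (mod 2^8) → 01001000 = 72
→ << 3 (mod 2^8) → 01000000 = 64
0x1B = 00011011
→ | → 01011011 = 91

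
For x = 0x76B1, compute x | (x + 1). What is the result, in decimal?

x = 111011010110001 = 30385
x + 1 = 111011010110010
OR    = 111011010110011 = 30387
(x | (x + 1) sets the lowest cleared bit.)

30387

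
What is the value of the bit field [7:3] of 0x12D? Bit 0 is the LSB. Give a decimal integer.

v = 00100101101
Shift right by 3: 00100101
Mask low 5 bits: 00101 = 5

5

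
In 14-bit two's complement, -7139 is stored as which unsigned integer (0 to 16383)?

9245

7139 in 14 bits: 01101111100011
Invert: 10010000011100
Add 1:  10010000011101 = 9245
(Check: 2^14 - 7139 = 16384 - 7139 = 9245.)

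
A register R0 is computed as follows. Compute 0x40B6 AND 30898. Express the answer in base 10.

16562

0x40B6 = 100000010110110
30898 = 111100010110010
AND → 100000010110010 = 16562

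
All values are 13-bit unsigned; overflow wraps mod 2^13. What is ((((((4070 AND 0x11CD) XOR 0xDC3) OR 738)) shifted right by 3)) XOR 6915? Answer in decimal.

4070 = 0111111100110
0x11CD = 1000111001101
→ AND → 0000111000100 = 452
0xDC3 = 0110111000011
→ XOR → 0110000000111 = 3079
738 = 0001011100010
→ OR → 0111011100111 = 3815
→ shifted right by 3 → 0000111011100 = 476
6915 = 1101100000011
→ XOR → 1101011011111 = 6879

6879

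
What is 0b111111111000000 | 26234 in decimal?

32762

a = 111111111000000
26234 = 110011001111010
 OR → 111111111111010 = 32762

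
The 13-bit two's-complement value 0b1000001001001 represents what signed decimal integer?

-4023

pattern = 1000001001001 (MSB is 1 ⇒ negative)
Invert: 0111110110110, add 1 → 0111110110111 = 4023, so the value is -4023.
(Equivalently: 4169 - 2^13 = 4169 - 8192 = -4023.)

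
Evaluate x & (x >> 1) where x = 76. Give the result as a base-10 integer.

x = 1001100 = 76
x>>1 = 0100110
AND  = 0000100 = 4
(x & (x >> 1) has a 1 wherever x has two consecutive 1 bits.)

4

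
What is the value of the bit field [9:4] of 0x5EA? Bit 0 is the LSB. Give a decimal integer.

v = 10111101010
Shift right by 4: 1011110
Mask low 6 bits: 011110 = 30

30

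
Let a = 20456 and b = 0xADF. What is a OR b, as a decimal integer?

20456 = 100111111101000
0xADF = 000101011011111
 OR → 100111111111111 = 20479

20479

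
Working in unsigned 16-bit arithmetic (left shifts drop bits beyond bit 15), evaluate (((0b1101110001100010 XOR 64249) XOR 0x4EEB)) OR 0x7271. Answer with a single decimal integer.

0b1101110001100010 = 1101110001100010
64249 = 1111101011111001
→ XOR → 0010011010011011 = 9883
0x4EEB = 0100111011101011
→ XOR → 0110100001110000 = 26736
0x7271 = 0111001001110001
→ OR → 0111101001110001 = 31345

31345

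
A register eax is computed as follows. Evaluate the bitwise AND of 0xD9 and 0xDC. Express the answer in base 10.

0xD9 = 11011001
0xDC = 11011100
AND → 11011000 = 216

216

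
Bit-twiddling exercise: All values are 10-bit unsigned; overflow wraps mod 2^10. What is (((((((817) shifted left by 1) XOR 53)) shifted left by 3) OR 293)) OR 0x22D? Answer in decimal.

957

817 = 1100110001
→ shifted left by 1 (mod 2^10) → 1001100010 = 610
53 = 0000110101
→ XOR → 1001010111 = 599
→ shifted left by 3 (mod 2^10) → 1010111000 = 696
293 = 0100100101
→ OR → 1110111101 = 957
0x22D = 1000101101
→ OR → 1110111101 = 957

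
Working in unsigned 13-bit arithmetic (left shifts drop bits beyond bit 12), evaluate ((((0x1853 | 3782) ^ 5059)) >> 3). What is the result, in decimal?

418

0x1853 = 1100001010011
3782 = 0111011000110
→ | → 1111011010111 = 7895
5059 = 1001111000011
→ ^ → 0110100010100 = 3348
→ >> 3 → 0000110100010 = 418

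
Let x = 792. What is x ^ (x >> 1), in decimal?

x = 1100011000 = 792
x>>1 = 0110001100
XOR  = 1010010100 = 660
(x ^ (x >> 1) gives the standard binary-reflected Gray code of x.)

660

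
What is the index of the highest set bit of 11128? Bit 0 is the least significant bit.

11128 = 10101101111000
The topmost 1 is at position 13 (since 2^13 = 8192 ≤ 11128 < 16384).

13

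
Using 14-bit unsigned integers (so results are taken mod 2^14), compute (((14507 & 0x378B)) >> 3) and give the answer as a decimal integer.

14507 = 11100010101011
0x378B = 11011110001011
→ & → 11000010001011 = 12427
→ >> 3 → 00011000010001 = 1553

1553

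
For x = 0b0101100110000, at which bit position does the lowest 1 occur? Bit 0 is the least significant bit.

4

0b0101100110000 = 101100110000
Trailing zeros: 4, so the lowest set bit is bit 4 (value 16).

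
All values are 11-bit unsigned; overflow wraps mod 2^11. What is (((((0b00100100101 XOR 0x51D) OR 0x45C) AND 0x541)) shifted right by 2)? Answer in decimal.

0b00100100101 = 00100100101
0x51D = 10100011101
→ XOR → 10000111000 = 1080
0x45C = 10001011100
→ OR → 10001111100 = 1148
0x541 = 10101000001
→ AND → 10001000000 = 1088
→ shifted right by 2 → 00100010000 = 272

272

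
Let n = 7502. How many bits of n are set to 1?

8

7502 = 1110101001110
Count the 1s: 1 + 1 + 1 + 1 + 1 + 1 + 1 + 1 = 8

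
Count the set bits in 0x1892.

0x1892 = 1100010010010
Count the 1s: 1 + 1 + 1 + 1 + 1 = 5

5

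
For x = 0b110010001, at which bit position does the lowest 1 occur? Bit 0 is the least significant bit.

0b110010001 = 110010001
Trailing zeros: 0, so the lowest set bit is bit 0 (value 1).

0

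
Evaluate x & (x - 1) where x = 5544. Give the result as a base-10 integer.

x = 1010110101000 = 5544
x - 1 = 1010110100111
AND   = 1010110100000 = 5536
(x & (x - 1) clears the lowest set bit of x.)

5536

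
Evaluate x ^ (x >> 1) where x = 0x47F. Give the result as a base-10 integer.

x = 10001111111 = 1151
x>>1 = 01000111111
XOR  = 11001000000 = 1600
(x ^ (x >> 1) gives the standard binary-reflected Gray code of x.)

1600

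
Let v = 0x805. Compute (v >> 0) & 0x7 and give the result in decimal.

5

v = 0100000000101
Shift right by 0: 0100000000101
Mask low 3 bits: 101 = 5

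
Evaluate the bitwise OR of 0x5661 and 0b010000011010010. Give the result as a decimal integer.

0x5661 = 101011001100001
b = 010000011010010
 OR → 111011011110011 = 30451

30451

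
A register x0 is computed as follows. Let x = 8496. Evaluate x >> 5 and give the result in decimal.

8496 = 10000100110000
shift right by 5 → 00000100001001 = 265
(equivalently, floor(8496 / 32))

265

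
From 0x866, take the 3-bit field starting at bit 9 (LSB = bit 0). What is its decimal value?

4

v = 100001100110
Shift right by 9: 100
Mask low 3 bits: 100 = 4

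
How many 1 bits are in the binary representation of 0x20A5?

5

0x20A5 = 10000010100101
Count the 1s: 1 + 1 + 1 + 1 + 1 = 5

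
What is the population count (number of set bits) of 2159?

7

2159 = 100001101111
Count the 1s: 1 + 1 + 1 + 1 + 1 + 1 + 1 = 7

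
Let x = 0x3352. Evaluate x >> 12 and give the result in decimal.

3

0x3352 = 11001101010010
shift right by 12 → 00000000000011 = 3
(equivalently, floor(13138 / 4096))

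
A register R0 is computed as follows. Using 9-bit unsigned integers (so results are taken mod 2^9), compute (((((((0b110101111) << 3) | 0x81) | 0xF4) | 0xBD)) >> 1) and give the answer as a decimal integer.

254

0b110101111 = 110101111
→ << 3 (mod 2^9) → 101111000 = 376
0x81 = 010000001
→ | → 111111001 = 505
0xF4 = 011110100
→ | → 111111101 = 509
0xBD = 010111101
→ | → 111111101 = 509
→ >> 1 → 011111110 = 254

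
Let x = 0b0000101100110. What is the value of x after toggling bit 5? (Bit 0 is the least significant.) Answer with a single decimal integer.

326

x = 0000101100110
bit 5 is currently 1; toggle it via x ^ (1 << 5) = x ^ 32
→ 0000101000110 = 326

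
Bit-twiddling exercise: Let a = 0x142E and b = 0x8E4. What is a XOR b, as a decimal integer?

7370

0x142E = 1010000101110
0x8E4 = 0100011100100
XOR → 1110011001010 = 7370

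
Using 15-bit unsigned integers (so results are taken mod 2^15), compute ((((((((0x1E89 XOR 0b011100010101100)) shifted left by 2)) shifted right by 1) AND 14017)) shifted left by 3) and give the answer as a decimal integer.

8704

0x1E89 = 001111010001001
0b011100010101100 = 011100010101100
→ XOR → 010011000100101 = 9765
→ shifted left by 2 (mod 2^15) → 001100010010100 = 6292
→ shifted right by 1 → 000110001001010 = 3146
14017 = 011011011000001
→ AND → 000010001000000 = 1088
→ shifted left by 3 (mod 2^15) → 010001000000000 = 8704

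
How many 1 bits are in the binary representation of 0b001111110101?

n = 1111110101
Count the 1s: 1 + 1 + 1 + 1 + 1 + 1 + 1 + 1 = 8

8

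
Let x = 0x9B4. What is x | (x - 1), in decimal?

x = 100110110100 = 2484
x - 1 = 100110110011
OR    = 100110110111 = 2487
(x | (x - 1) sets all bits below the lowest set bit.)

2487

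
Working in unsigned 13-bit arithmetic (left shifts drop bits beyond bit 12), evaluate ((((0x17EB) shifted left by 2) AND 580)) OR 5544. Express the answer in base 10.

0x17EB = 1011111101011
→ shifted left by 2 (mod 2^13) → 1111110101100 = 8108
580 = 0001001000100
→ AND → 0001000000100 = 516
5544 = 1010110101000
→ OR → 1011110101100 = 6060

6060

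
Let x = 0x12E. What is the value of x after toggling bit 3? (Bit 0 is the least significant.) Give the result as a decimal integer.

x = 100101110
bit 3 is currently 1; toggle it via x ^ (1 << 3) = x ^ 8
→ 100100110 = 294

294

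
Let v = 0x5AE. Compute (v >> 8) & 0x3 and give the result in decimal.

v = 10110101110
Shift right by 8: 101
Mask low 2 bits: 01 = 1

1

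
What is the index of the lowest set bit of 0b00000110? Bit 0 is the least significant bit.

0b00000110 = 110
Trailing zeros: 1, so the lowest set bit is bit 1 (value 2).

1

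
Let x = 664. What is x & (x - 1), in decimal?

656

x = 1010011000 = 664
x - 1 = 1010010111
AND   = 1010010000 = 656
(x & (x - 1) clears the lowest set bit of x.)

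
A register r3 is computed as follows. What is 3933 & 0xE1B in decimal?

3933 = 111101011101
0xE1B = 111000011011
AND → 111000011001 = 3609

3609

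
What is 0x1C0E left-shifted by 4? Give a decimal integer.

114912

0x1C0E = 00001110000001110
shift left by 4 → 11100000011100000 = 114912
(equivalently, 7182 × 2^4 = 7182 × 16)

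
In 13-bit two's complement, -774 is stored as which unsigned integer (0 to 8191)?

7418

774 in 13 bits: 0001100000110
Invert: 1110011111001
Add 1:  1110011111010 = 7418
(Check: 2^13 - 774 = 8192 - 774 = 7418.)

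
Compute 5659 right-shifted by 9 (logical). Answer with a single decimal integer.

11

5659 = 1011000011011
shift right by 9 → 0000000001011 = 11
(equivalently, floor(5659 / 512))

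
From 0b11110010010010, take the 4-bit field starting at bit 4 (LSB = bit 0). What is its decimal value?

9

v = 11110010010010
Shift right by 4: 1111001001
Mask low 4 bits: 1001 = 9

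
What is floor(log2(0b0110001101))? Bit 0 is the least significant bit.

8

0b0110001101 = 110001101
The topmost 1 is at position 8 (since 2^8 = 256 ≤ 397 < 512).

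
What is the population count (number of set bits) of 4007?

9

4007 = 111110100111
Count the 1s: 1 + 1 + 1 + 1 + 1 + 1 + 1 + 1 + 1 = 9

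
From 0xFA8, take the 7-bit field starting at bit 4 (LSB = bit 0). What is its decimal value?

v = 111110101000
Shift right by 4: 11111010
Mask low 7 bits: 1111010 = 122

122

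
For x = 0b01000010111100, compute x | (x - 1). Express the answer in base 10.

4287

x = 1000010111100 = 4284
x - 1 = 1000010111011
OR    = 1000010111111 = 4287
(x | (x - 1) sets all bits below the lowest set bit.)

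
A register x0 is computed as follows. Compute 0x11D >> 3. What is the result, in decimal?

35

0x11D = 100011101
shift right by 3 → 000100011 = 35
(equivalently, floor(285 / 8))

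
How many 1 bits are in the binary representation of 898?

898 = 1110000010
Count the 1s: 1 + 1 + 1 + 1 = 4

4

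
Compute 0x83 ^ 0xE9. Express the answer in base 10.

106

0x83 = 10000011
0xE9 = 11101001
XOR → 01101010 = 106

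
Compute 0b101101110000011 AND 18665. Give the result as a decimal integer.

18561

a = 101101110000011
18665 = 100100011101001
AND → 100100010000001 = 18561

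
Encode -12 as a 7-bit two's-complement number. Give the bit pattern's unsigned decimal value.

12 in 7 bits: 0001100
Invert: 1110011
Add 1:  1110100 = 116
(Check: 2^7 - 12 = 128 - 12 = 116.)

116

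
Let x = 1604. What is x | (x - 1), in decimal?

1607

x = 11001000100 = 1604
x - 1 = 11001000011
OR    = 11001000111 = 1607
(x | (x - 1) sets all bits below the lowest set bit.)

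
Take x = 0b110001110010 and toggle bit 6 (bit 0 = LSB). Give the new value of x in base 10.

x = 110001110010
bit 6 is currently 1; toggle it via x ^ (1 << 6) = x ^ 64
→ 110000110010 = 3122

3122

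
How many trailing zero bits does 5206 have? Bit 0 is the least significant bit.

1

5206 = 1010001010110
Trailing zeros: 1, so the lowest set bit is bit 1 (value 2).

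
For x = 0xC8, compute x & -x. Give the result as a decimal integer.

x = 11001000 = 200
-x (two's complement) = …00111000
AND   = 00001000 = 8
(x & -x isolates the lowest set bit of x.)

8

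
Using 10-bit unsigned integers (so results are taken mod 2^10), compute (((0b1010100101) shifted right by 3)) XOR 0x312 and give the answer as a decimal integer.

0b1010100101 = 1010100101
→ shifted right by 3 → 0001010100 = 84
0x312 = 1100010010
→ XOR → 1101000110 = 838

838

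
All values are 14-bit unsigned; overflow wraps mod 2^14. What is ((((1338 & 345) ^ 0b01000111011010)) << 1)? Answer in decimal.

8580

1338 = 00010100111010
345 = 00000101011001
→ & → 00000100011000 = 280
0b01000111011010 = 01000111011010
→ ^ → 01000011000010 = 4290
→ << 1 (mod 2^14) → 10000110000100 = 8580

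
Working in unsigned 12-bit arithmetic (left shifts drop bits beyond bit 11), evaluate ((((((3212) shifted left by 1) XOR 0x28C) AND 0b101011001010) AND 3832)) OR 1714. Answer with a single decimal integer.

3762

3212 = 110010001100
→ shifted left by 1 (mod 2^12) → 100100011000 = 2328
0x28C = 001010001100
→ XOR → 101110010100 = 2964
0b101011001010 = 101011001010
→ AND → 101010000000 = 2688
3832 = 111011111000
→ AND → 101010000000 = 2688
1714 = 011010110010
→ OR → 111010110010 = 3762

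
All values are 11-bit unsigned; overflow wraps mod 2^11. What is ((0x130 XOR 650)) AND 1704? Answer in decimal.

0x130 = 00100110000
650 = 01010001010
→ XOR → 01110111010 = 954
1704 = 11010101000
→ AND → 01010101000 = 680

680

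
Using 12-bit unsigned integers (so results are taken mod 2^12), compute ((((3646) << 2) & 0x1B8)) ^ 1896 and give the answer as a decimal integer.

2000

3646 = 111000111110
→ << 2 (mod 2^12) → 100011111000 = 2296
0x1B8 = 000110111000
→ & → 000010111000 = 184
1896 = 011101101000
→ ^ → 011111010000 = 2000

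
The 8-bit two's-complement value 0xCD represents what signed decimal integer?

pattern = 11001101 (MSB is 1 ⇒ negative)
Invert: 00110010, add 1 → 00110011 = 51, so the value is -51.
(Equivalently: 205 - 2^8 = 205 - 256 = -51.)

-51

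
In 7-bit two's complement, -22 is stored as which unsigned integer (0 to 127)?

106

22 in 7 bits: 0010110
Invert: 1101001
Add 1:  1101010 = 106
(Check: 2^7 - 22 = 128 - 22 = 106.)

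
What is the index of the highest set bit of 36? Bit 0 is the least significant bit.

5

36 = 100100
The topmost 1 is at position 5 (since 2^5 = 32 ≤ 36 < 64).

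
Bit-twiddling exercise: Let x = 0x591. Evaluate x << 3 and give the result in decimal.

0x591 = 00010110010001
shift left by 3 → 10110010001000 = 11400
(equivalently, 1425 × 2^3 = 1425 × 8)

11400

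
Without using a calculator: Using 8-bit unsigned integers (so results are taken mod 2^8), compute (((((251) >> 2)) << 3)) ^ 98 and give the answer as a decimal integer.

146

251 = 11111011
→ >> 2 → 00111110 = 62
→ << 3 (mod 2^8) → 11110000 = 240
98 = 01100010
→ ^ → 10010010 = 146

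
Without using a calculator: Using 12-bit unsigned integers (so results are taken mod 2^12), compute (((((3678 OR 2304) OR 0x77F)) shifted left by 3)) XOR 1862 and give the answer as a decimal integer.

3262

3678 = 111001011110
2304 = 100100000000
→ OR → 111101011110 = 3934
0x77F = 011101111111
→ OR → 111101111111 = 3967
→ shifted left by 3 (mod 2^12) → 101111111000 = 3064
1862 = 011101000110
→ XOR → 110010111110 = 3262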